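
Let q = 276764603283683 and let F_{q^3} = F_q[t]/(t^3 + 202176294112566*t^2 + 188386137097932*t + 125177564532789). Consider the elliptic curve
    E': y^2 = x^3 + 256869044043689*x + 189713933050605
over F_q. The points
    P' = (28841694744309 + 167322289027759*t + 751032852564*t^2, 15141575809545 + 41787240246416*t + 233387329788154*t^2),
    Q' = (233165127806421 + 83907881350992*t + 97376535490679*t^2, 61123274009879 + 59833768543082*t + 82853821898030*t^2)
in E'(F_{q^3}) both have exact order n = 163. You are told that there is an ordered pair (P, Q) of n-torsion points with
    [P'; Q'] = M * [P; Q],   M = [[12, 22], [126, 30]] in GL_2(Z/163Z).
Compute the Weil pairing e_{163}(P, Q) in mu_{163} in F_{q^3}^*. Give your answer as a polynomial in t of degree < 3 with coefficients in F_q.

The 163-Weil pairing on E[163] over F_{276764603283683} is alternating-bilinear: e_{163}(P',Q') = e_{163}(P,Q)^det(M).
So e_{163}(P,Q) = e_{163}(P',Q')^{84}, since 33*84 = 1 mod 163.
Build f_{163,P'} and f_{163,Q'} via the 8-bit ladder of 163=10100011_2; evaluate at shifted divisors; quotient in F_{276764603283683^3}.
Result: e(P',Q') = 37559833015953 + 183516778734989*t + 7173280315850*t^2.
Finally e_{163}(P,Q) = 63045764983997 + 257047598837464*t + 149745326811026*t^2.

63045764983997 + 257047598837464*t + 149745326811026*t^2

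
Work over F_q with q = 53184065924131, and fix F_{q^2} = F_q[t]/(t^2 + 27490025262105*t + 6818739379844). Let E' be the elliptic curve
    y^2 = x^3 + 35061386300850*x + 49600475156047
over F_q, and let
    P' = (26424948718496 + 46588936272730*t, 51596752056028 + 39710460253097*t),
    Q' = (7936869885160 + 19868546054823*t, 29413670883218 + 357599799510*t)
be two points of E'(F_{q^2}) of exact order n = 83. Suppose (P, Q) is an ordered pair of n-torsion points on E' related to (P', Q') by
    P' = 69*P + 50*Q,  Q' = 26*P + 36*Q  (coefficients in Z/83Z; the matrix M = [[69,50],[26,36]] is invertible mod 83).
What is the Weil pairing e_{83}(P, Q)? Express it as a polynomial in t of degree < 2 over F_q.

19008649589997 + 51854902139520*t

e_{83}(aP+bQ,cP+dQ) = e_{83}(P,Q)^(ad-bc); with (a,b,c,d)=(69,50,26,36) this gives the det-83 law.
det M = 69*36 - 50*26 = 1184 = 22 (mod 83); 22^{-1} = 34 (mod 83).
Run Miller on y^2=x^3+35061386300850*x+49600475156047 over F_{53184065924131}: ladder 1010011 (7 bits); e = f_P(D_Q)/f_Q(D_P).
e_{83}(P',Q') = 18539695589855 + 25413715618265*t.
Finally e_{83}(P,Q) = 19008649589997 + 51854902139520*t.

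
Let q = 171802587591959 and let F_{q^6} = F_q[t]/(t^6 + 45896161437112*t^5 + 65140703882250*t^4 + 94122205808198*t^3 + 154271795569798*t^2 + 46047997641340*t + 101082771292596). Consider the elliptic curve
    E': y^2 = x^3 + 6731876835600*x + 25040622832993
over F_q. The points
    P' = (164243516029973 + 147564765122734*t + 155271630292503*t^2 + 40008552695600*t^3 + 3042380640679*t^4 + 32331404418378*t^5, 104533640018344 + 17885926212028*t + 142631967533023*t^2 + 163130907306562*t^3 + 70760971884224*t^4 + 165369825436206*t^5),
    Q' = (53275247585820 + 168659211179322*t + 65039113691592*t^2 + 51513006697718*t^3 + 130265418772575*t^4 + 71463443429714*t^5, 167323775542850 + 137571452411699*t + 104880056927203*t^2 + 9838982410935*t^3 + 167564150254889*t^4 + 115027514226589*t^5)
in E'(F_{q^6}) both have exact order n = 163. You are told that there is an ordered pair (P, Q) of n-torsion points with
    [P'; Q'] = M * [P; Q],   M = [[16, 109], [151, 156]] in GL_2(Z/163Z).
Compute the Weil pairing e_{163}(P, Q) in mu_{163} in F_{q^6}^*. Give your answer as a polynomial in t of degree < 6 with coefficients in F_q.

e_{163} is bilinear + alternating on E[163], so e_{163}(16*P + 109*Q, 151*P + 156*Q) = e_{163}(P,Q)^(16*156-109*151).
det M = 16*156 - 109*151 = -13963 = 55 (mod 163); 55^{-1} = 83 (mod 163).
Miller loop for e_{163} over F_{171802587591959^6}: bits of 163 = 10100011; 7 double steps + 3 add steps, l/v at each.
e_{163}(P',Q') = 15324699809018 + 128156475564395*t + 48203314372975*t^2 + 91731712522306*t^3 + 5282664628551*t^4 + 88199421045866*t^5.
Thus e_{163}(P,Q) = 151412821288483 + 30765218902690*t + 142460186971560*t^2 + 153535611196224*t^3 + 68937714002683*t^4 + 80863771443706*t^5.

151412821288483 + 30765218902690*t + 142460186971560*t^2 + 153535611196224*t^3 + 68937714002683*t^4 + 80863771443706*t^5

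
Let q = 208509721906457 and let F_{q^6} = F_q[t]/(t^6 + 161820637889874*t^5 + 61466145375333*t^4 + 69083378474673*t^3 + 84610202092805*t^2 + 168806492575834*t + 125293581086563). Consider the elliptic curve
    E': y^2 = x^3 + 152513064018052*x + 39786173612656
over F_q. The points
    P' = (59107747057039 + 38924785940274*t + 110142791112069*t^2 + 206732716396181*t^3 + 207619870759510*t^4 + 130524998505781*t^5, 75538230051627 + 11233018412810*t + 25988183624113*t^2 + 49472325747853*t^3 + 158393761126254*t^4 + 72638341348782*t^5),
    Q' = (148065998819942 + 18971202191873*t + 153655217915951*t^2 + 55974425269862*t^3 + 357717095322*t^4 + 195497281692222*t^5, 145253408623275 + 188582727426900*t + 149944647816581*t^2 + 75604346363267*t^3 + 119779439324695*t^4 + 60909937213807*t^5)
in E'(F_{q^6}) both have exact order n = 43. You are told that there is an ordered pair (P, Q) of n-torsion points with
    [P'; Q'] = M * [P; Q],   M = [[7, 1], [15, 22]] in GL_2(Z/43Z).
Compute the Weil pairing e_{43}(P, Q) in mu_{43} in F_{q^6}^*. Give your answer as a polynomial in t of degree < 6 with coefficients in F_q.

Since e_{43}(P,P)=e_{43}(Q,Q)=1 and e_{43}(Q,P)=e_{43}(P,Q)^{-1}, expanding e_{43}(7*P + 1*Q,15*P + 22*Q) leaves e(P,Q)^det(M).
7*22 - 1*15 = 139; reduced mod 43: det = 10, inverse 13.
6-bit Miller (101011) on E'/F_{208509721906457} with a'=152513064018052, b'=39786173612656: accumulate tangent/chord ratios at Q'+S and P'+S'.
e_{43}(P',Q') = 19920736528431 + 109902917819744*t + 117039514579503*t^2 + 104683538597294*t^3 + 39005323697328*t^4 + 85671465461860*t^5.
(19920736528431 + 109902917819744*t + 117039514579503*t^2 + 104683538597294*t^3 + 39005323697328*t^4 + 85671465461860*t^5)^{13} mod (208509721906457,f) = 93760748452458 + 108202239595062*t + 99261381384193*t^2 + 143091625053528*t^3 + 35779044383585*t^4 + 151671644644886*t^5.

93760748452458 + 108202239595062*t + 99261381384193*t^2 + 143091625053528*t^3 + 35779044383585*t^4 + 151671644644886*t^5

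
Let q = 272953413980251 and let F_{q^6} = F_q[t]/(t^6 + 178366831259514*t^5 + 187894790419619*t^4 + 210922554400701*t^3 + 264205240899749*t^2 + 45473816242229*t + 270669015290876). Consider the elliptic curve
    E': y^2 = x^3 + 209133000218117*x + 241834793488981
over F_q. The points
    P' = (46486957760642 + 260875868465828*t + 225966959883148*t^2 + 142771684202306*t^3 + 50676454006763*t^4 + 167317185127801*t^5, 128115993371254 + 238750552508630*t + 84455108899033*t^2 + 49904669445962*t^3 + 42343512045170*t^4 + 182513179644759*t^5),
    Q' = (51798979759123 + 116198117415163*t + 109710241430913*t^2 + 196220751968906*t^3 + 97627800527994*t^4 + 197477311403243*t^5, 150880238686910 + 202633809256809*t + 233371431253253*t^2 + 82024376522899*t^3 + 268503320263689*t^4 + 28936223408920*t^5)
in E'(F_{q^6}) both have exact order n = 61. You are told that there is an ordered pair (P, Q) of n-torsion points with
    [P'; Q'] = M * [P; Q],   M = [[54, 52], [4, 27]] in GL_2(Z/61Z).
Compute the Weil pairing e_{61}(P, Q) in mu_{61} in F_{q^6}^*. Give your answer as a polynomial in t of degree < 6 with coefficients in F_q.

4603281567704 + 104949819963501*t + 57504518479230*t^2 + 140962375845051*t^3 + 208169466138336*t^4 + 36928386610454*t^5

Since e_{61}(P,P)=e_{61}(Q,Q)=1 and e_{61}(Q,P)=e_{61}(P,Q)^{-1}, expanding e_{61}(54*P + 52*Q,4*P + 27*Q) leaves e(P,Q)^det(M).
det M = 54*27 - 52*4 = 1250 = 30 (mod 61); 30^{-1} = 59 (mod 61).
Miller loop for e_{61} over F_{272953413980251^6}: bits of 61 = 111101; 5 double steps + 4 add steps, l/v at each.
The quotient is 199633076518650 + 90007130092852*t + 194204785957815*t^2 + 3284265300800*t^3 + 135729826266713*t^4 + 260630861249042*t^5.
(199633076518650 + 90007130092852*t + 194204785957815*t^2 + 3284265300800*t^3 + 135729826266713*t^4 + 260630861249042*t^5)^{59} mod (272953413980251,f) = 4603281567704 + 104949819963501*t + 57504518479230*t^2 + 140962375845051*t^3 + 208169466138336*t^4 + 36928386610454*t^5.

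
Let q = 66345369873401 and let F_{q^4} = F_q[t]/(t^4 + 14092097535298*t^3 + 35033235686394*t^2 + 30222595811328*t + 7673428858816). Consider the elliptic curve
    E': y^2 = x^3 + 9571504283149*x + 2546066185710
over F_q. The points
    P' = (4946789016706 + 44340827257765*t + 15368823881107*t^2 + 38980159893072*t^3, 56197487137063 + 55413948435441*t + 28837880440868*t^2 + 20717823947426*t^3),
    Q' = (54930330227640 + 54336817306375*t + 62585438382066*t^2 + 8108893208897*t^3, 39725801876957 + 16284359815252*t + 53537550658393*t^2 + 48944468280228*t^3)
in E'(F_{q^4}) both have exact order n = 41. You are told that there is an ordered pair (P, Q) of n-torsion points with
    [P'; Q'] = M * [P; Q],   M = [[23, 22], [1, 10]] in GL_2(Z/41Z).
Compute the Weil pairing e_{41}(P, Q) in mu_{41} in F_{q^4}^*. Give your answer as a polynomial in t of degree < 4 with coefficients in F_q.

Alternating bilinearity on E[41] (values in mu_{41} in F_{66345369873401^4}) gives e(P',Q') = e(P,Q)^det(M).
Inverting 3 mod 41: 14. Thus e_{41}(P,Q) = e(P',Q')^{14}.
n = 41 = (101001)_2 (6 bits, wt 3); accumulate f_{41,P'}(Q'+S)/f_{41,P'}(S) along the 5-step ladder.
Miller gives e_{41}(P',Q') = 52511118974548 + 37763106960142*t + 25103393002741*t^2 + 56947331782476*t^3 in F_{66345369873401^4}.
(52511118974548 + 37763106960142*t + 25103393002741*t^2 + 56947331782476*t^3)^{14} mod (66345369873401,f) = 41540643571592 + 46508290756076*t + 26185083813705*t^2 + 55953770735595*t^3.

41540643571592 + 46508290756076*t + 26185083813705*t^2 + 55953770735595*t^3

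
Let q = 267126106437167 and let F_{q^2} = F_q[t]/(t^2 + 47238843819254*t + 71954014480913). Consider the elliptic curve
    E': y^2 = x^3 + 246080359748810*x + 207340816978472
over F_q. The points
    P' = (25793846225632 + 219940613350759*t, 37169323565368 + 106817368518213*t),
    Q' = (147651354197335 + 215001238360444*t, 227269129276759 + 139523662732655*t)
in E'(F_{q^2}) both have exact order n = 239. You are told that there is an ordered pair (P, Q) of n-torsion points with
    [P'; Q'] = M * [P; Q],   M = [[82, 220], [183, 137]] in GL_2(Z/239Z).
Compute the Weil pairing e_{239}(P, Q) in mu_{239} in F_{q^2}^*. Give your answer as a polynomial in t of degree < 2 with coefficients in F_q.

Since e_{239}(P,P)=e_{239}(Q,Q)=1 and e_{239}(Q,P)=e_{239}(P,Q)^{-1}, expanding e_{239}(82*P + 220*Q,183*P + 137*Q) leaves e(P,Q)^det(M).
Hence e(P,Q) = e(P',Q')^{67} where 67 = 132^{-1} mod 239.
n = 239 = (11101111)_2 (8 bits, wt 7); accumulate f_{239,P'}(Q'+S)/f_{239,P'}(S) along the 7-step ladder.
e_{239}(P',Q') = 39501989788179 + 198102499850673*t.
e_{239}(P,Q) = (39501989788179 + 198102499850673*t)^{67} = 6694635414871 + 126223643576165*t.

6694635414871 + 126223643576165*t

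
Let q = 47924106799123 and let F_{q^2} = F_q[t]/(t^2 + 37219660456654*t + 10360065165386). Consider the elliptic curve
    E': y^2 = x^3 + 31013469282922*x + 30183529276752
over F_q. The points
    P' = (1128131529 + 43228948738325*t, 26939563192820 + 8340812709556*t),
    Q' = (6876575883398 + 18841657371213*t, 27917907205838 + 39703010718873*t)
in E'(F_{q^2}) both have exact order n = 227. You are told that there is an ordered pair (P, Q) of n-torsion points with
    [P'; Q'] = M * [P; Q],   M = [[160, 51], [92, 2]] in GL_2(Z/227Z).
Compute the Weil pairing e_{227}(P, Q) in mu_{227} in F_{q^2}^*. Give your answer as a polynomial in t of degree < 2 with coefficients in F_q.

e_{227}(aP+bQ,cP+dQ) = e_{227}(P,Q)^(ad-bc); with (a,b,c,d)=(160,51,92,2) this gives the det-227 law.
det M = 160*2 - 51*92 = -4372 = 168 (mod 227); 168^{-1} = 50 (mod 227).
8-bit Miller (11100011) on E'/F_{47924106799123} with a'=31013469282922, b'=30183529276752: accumulate tangent/chord ratios at Q'+S and P'+S'.
So e_{227}(P',Q') = 42357794314621 + 14921760296514*t.
(42357794314621 + 14921760296514*t)^{50} mod (47924106799123,f) = 364251134302 + 32001638185339*t.

364251134302 + 32001638185339*t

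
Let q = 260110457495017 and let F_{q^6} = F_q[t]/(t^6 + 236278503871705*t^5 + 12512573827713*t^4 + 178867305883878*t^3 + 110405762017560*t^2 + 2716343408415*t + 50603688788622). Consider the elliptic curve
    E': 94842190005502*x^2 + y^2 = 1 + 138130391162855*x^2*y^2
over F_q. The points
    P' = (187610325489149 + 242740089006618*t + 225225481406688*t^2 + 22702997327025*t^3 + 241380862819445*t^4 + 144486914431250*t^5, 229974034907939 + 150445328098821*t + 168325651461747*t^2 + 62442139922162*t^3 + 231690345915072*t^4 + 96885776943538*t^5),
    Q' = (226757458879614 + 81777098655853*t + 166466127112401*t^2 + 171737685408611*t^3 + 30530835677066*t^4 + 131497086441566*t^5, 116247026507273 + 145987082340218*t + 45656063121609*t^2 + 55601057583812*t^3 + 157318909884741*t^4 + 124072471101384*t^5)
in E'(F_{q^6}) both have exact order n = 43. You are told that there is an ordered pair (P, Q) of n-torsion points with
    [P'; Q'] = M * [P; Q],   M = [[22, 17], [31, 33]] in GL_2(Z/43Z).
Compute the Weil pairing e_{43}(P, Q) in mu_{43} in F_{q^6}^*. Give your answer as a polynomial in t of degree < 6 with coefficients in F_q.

229875119215002 + 249444862906572*t + 27515551375381*t^2 + 121629481584096*t^3 + 22037494483593*t^4 + 122286391786211*t^5

e_{43}(aP+bQ,cP+dQ) = e_{43}(P,Q)^(ad-bc); with (a,b,c,d)=(22,17,31,33) this gives the det-43 law.
Hence e(P,Q) = e(P',Q')^{8} where 8 = 27^{-1} mod 43.
Edwards->Montgomery: u=(1+y)/(1-y), v=u/x -> 221808202192369v^2=u^3+57445326308566u^2+u; then x_W=54205564084416u+168883992275568: y^2=x^3+159983115865330*x+206569968392133.
Build f_{43,P'} and f_{43,Q'} via the 6-bit ladder of 43=101011_2; evaluate at shifted divisors; quotient in F_{260110457495017^6}.
Result: e(P',Q') = 83922369172364 + 4852883106106*t + 217859717316127*t^2 + 103431541591776*t^3 + 120024592995957*t^4 + 130038634710598*t^5.
Finally e_{43}(P,Q) = 229875119215002 + 249444862906572*t + 27515551375381*t^2 + 121629481584096*t^3 + 22037494483593*t^4 + 122286391786211*t^5.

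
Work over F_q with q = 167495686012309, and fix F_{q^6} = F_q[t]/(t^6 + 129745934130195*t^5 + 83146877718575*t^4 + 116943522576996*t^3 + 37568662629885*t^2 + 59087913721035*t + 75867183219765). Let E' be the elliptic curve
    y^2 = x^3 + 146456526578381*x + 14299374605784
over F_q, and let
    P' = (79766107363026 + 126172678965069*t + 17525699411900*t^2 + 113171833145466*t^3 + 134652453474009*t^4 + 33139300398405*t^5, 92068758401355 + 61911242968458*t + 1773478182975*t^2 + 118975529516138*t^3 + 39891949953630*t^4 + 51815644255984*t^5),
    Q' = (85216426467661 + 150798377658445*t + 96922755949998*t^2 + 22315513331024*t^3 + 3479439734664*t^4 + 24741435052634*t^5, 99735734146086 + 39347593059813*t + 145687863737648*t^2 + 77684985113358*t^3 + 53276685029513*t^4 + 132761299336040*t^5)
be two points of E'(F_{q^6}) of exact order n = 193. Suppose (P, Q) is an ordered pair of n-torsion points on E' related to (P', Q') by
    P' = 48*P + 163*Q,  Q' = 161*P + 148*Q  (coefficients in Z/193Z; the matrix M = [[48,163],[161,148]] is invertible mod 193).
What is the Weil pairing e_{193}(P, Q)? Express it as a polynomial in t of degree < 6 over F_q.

125583569921266 + 17703611253451*t + 89121495577555*t^2 + 137331565376793*t^3 + 134555095824257*t^4 + 24549848100610*t^5

Alternating bilinearity on E[193] (values in mu_{193} in F_{167495686012309^6}) gives e(P',Q') = e(P,Q)^det(M).
Hence e(P,Q) = e(P',Q')^{6} where 6 = 161^{-1} mod 193.
Double-and-add over 11000001: 8-1 doublings, 3-1 additions; each step l_{T,T}/v_{2T} or l_{T,P'}/v at Q'+S for random S.
f_P(D_Q)/f_Q(D_P) = 139840725529542 + 126213697000875*t + 13229723202105*t^2 + 55536774911462*t^3 + 150613238666469*t^4 + 16037722233519*t^5.
Thus e_{193}(P,Q) = 125583569921266 + 17703611253451*t + 89121495577555*t^2 + 137331565376793*t^3 + 134555095824257*t^4 + 24549848100610*t^5.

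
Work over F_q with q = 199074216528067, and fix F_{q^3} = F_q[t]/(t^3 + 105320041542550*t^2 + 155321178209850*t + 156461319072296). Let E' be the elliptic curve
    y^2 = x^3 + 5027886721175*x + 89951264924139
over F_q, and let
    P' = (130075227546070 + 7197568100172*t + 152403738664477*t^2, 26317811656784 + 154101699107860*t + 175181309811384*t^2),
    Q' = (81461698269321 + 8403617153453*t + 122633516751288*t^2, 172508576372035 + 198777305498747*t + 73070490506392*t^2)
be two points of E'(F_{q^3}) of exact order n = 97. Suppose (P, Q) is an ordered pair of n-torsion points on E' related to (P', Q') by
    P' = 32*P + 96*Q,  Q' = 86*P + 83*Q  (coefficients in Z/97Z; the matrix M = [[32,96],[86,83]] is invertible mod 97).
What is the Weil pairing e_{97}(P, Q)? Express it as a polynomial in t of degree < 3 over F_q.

144530435908948 + 142505701297749*t + 83570160838135*t^2

Since e_{97}(P,P)=e_{97}(Q,Q)=1 and e_{97}(Q,P)=e_{97}(P,Q)^{-1}, expanding e_{97}(32*P + 96*Q,86*P + 83*Q) leaves e(P,Q)^det(M).
32*83 - 96*86 = -5600; reduced mod 97: det = 26, inverse 56.
Double-and-add over 1100001: 7-1 doublings, 3-1 additions; each step l_{T,T}/v_{2T} or l_{T,P'}/v at Q'+S for random S.
The quotient is 196341909408214 + 84724855360154*t + 11046456788238*t^2.
Hence e(P,Q) = 144530435908948 + 142505701297749*t + 83570160838135*t^2 in F_{199074216528067^3}^*.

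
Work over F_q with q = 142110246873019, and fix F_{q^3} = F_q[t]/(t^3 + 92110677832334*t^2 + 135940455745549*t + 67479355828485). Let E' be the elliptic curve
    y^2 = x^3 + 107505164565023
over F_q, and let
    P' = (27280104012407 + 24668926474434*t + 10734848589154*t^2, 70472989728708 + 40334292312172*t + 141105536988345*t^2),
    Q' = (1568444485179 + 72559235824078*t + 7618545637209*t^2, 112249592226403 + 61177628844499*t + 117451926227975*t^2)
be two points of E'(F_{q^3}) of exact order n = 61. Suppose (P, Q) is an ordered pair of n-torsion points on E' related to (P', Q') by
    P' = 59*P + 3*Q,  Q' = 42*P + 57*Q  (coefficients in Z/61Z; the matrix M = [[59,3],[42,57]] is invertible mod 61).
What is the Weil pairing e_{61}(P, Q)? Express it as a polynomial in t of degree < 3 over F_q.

45102028658976 + 119444448818015*t + 39222032883312*t^2

Under M = [[59,3],[42,57]] in GL_2(Z/61), e_{61}(P',Q') = e_{61}(P,Q)^(59*57-3*42 mod 61).
det M = 59*57 - 3*42 = 3237 = 4 (mod 61); 4^{-1} = 46 (mod 61).
n = 61 = (111101)_2 (6 bits, wt 5); accumulate f_{61,P'}(Q'+S)/f_{61,P'}(S) along the 5-step ladder.
Result: e(P',Q') = 27198321307571 + 8773487463832*t + 88450074212974*t^2.
(27198321307571 + 8773487463832*t + 88450074212974*t^2)^{46} mod (142110246873019,f) = 45102028658976 + 119444448818015*t + 39222032883312*t^2.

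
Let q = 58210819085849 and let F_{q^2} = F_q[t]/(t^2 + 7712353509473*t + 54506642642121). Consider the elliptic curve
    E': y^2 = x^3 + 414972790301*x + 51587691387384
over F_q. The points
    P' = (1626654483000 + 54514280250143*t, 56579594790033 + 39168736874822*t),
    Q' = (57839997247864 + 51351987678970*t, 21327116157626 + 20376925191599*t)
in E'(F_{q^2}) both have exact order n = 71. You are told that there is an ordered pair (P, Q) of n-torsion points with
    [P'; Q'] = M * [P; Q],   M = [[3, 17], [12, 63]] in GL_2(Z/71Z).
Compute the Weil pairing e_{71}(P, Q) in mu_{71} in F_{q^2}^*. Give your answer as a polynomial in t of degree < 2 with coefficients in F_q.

Since e_{71}(P,P)=e_{71}(Q,Q)=1 and e_{71}(Q,P)=e_{71}(P,Q)^{-1}, expanding e_{71}(3*P + 17*Q,12*P + 63*Q) leaves e(P,Q)^det(M).
Hence e(P,Q) = e(P',Q')^{52} where 52 = 56^{-1} mod 71.
Run Miller on y^2=x^3+414972790301*x+51587691387384 over F_{58210819085849}: ladder 1000111 (7 bits); e = f_P(D_Q)/f_Q(D_P).
Result: e(P',Q') = 32130709923181 + 3880052546146*t.
e_{71}(P,Q) = (32130709923181 + 3880052546146*t)^{52} = 51131739307571 + 52104333912646*t.

51131739307571 + 52104333912646*t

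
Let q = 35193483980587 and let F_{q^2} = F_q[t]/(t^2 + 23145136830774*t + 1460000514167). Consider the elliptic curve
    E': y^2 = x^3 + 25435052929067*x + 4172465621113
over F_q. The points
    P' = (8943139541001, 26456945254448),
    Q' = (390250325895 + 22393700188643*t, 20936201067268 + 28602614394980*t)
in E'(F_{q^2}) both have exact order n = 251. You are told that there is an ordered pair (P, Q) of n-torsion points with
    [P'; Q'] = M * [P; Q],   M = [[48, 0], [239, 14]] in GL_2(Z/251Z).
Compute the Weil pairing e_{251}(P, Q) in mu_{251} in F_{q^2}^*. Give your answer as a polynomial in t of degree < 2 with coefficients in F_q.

e_{251}(aP+bQ,cP+dQ) = e_{251}(P,Q)^(ad-bc); with (a,b,c,d)=(48,0,239,14) this gives the det-251 law.
Hence e(P,Q) = e(P',Q')^{220} where 220 = 170^{-1} mod 251.
Miller loop for e_{251} over F_{35193483980587^2}: bits of 251 = 11111011; 7 double steps + 6 add steps, l/v at each.
So e_{251}(P',Q') = 18550955278956 + 30018228036115*t.
Thus e_{251}(P,Q) = 15608388894375 + 13317039338263*t.

15608388894375 + 13317039338263*t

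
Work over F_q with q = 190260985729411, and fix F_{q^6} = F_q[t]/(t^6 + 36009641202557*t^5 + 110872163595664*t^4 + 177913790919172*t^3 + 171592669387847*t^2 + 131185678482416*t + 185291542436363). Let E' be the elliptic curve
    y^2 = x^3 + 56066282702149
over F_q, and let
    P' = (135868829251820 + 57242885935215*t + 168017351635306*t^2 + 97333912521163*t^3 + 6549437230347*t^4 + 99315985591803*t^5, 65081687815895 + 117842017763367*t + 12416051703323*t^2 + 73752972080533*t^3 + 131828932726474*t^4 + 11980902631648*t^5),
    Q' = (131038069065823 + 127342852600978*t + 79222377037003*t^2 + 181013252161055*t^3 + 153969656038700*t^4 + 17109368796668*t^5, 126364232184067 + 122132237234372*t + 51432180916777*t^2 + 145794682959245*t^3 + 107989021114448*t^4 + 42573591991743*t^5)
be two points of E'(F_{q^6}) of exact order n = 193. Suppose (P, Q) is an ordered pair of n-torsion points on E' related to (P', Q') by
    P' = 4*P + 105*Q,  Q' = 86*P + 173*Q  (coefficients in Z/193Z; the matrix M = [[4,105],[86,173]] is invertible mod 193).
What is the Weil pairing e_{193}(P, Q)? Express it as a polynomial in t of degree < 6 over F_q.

61107344820029 + 145670577172342*t + 147112545858646*t^2 + 150721339696593*t^3 + 111168387857567*t^4 + 16695944442164*t^5

Alternating bilinearity on E[193] (values in mu_{193} in F_{190260985729411^6}) gives e(P',Q') = e(P,Q)^det(M).
det M = 4*173 - 105*86 = -8338 = 154 (mod 193); 154^{-1} = 94 (mod 193).
n = 193 = (11000001)_2 (8 bits, wt 3); accumulate f_{193,P'}(Q'+S)/f_{193,P'}(S) along the 7-step ladder.
The quotient is 177941787531282 + 162045199397759*t + 14462779603611*t^2 + 151548179747310*t^3 + 72722416557109*t^4 + 84883525824626*t^5.
Raise to 94: e(P,Q) = 61107344820029 + 145670577172342*t + 147112545858646*t^2 + 150721339696593*t^3 + 111168387857567*t^4 + 16695944442164*t^5 in mu_{193}.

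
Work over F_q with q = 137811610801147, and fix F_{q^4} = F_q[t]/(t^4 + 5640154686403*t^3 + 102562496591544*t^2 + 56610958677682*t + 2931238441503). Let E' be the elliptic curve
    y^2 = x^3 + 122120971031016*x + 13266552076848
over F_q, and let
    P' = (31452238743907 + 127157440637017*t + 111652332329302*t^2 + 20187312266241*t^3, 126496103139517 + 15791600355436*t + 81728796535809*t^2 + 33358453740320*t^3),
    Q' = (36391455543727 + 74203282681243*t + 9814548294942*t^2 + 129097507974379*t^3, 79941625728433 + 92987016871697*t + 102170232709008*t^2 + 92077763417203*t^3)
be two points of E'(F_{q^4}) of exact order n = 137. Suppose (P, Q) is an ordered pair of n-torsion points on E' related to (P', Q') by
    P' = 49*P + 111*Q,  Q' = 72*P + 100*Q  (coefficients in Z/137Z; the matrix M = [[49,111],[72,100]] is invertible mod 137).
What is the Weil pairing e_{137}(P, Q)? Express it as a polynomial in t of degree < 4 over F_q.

100835473566526 + 72017344909089*t + 15519320134185*t^2 + 103819761160304*t^3

Under M = [[49,111],[72,100]] in GL_2(Z/137), e_{137}(P',Q') = e_{137}(P,Q)^(49*100-111*72 mod 137).
So e_{137}(P,Q) = e_{137}(P',Q')^{72}, since 59*72 = 1 mod 137.
n = 137 = (10001001)_2 (8 bits, wt 3); accumulate f_{137,P'}(Q'+S)/f_{137,P'}(S) along the 7-step ladder.
The quotient is 56416081137621 + 98553312781937*t + 112453010482939*t^2 + 73316031293702*t^3.
Thus e_{137}(P,Q) = 100835473566526 + 72017344909089*t + 15519320134185*t^2 + 103819761160304*t^3.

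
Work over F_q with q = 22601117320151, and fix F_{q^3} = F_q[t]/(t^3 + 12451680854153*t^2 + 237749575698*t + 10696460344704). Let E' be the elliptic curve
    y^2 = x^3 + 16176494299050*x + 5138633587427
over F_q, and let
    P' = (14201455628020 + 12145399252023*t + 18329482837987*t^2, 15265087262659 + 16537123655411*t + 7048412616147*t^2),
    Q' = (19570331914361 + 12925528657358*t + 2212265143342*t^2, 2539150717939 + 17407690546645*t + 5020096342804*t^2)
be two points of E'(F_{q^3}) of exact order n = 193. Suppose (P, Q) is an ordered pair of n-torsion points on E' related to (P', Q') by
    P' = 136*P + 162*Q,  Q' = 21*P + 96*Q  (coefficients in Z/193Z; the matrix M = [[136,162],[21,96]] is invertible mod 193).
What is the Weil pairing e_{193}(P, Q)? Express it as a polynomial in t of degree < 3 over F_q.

e_{193} is bilinear + alternating on E[193], so e_{193}(136*P + 162*Q, 21*P + 96*Q) = e_{193}(P,Q)^(136*96-162*21).
Hence e(P,Q) = e(P',Q')^{145} where 145 = 4^{-1} mod 193.
Miller loop for e_{193} over F_{22601117320151^3}: bits of 193 = 11000001; 7 double steps + 2 add steps, l/v at each.
e_{193}(P',Q') = 20380355128883 + 4932483342436*t + 19644630032175*t^2.
e_{193}(P,Q) = (20380355128883 + 4932483342436*t + 19644630032175*t^2)^{145} = 15667461042668 + 17614838821321*t + 20244036361849*t^2.

15667461042668 + 17614838821321*t + 20244036361849*t^2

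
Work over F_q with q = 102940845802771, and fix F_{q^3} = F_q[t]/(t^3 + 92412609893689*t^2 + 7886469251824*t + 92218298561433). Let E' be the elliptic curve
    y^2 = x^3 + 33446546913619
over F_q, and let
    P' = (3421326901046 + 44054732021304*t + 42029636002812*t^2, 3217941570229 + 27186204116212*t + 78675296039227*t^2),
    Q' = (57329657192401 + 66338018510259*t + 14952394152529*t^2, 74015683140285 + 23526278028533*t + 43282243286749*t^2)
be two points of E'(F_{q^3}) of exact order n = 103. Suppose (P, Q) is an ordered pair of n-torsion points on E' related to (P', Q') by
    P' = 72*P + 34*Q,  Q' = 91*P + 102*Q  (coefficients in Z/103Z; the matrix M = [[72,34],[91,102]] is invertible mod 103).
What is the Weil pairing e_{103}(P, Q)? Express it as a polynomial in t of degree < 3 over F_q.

The 103-Weil pairing on E[103] over F_{102940845802771} is alternating-bilinear: e_{103}(P',Q') = e_{103}(P,Q)^det(M).
det M = 72*102 - 34*91 = 4250 = 27 (mod 103); 27^{-1} = 42 (mod 103).
n = 103 = (1100111)_2 (7 bits, wt 5); accumulate f_{103,P'}(Q'+S)/f_{103,P'}(S) along the 6-step ladder.
Result: e(P',Q') = 60353830625811 + 20809047818778*t + 26626370339944*t^2.
Finally e_{103}(P,Q) = 47500491536138 + 72315004269714*t + 60693572792101*t^2.

47500491536138 + 72315004269714*t + 60693572792101*t^2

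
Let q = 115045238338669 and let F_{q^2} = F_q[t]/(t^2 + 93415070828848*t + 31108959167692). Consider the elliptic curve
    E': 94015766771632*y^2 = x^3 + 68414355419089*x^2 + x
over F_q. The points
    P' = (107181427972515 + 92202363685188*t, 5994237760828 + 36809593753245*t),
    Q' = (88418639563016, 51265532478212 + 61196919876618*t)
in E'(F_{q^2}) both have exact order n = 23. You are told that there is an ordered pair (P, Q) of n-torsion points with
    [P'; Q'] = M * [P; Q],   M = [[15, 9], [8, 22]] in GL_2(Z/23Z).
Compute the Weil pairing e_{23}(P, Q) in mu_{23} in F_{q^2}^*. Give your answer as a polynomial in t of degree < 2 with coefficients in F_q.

57183629059636 + 59557270722855*t

Alternating bilinearity on E[23] (values in mu_{23} in F_{115045238338669^2}) gives e(P',Q') = e(P,Q)^det(M).
det(M) mod 23 = 5; its inverse in (Z/23)^* is 14 (check: 5*14 mod 23 = 1).
Montgomery->Weierstrass: x_W = 24297656814302*x+29524611982870, y_W=24297656814302*y on F_{115045238338669}; lands on y^2=x^3+47479190891242*x+113700248101066.
n = 23 = (10111)_2 (5 bits, wt 4); accumulate f_{23,P'}(Q'+S)/f_{23,P'}(S) along the 4-step ladder.
Result: e(P',Q') = 37200449238019 + 59484179469192*t.
e_{23}(P,Q) = (37200449238019 + 59484179469192*t)^{14} = 57183629059636 + 59557270722855*t.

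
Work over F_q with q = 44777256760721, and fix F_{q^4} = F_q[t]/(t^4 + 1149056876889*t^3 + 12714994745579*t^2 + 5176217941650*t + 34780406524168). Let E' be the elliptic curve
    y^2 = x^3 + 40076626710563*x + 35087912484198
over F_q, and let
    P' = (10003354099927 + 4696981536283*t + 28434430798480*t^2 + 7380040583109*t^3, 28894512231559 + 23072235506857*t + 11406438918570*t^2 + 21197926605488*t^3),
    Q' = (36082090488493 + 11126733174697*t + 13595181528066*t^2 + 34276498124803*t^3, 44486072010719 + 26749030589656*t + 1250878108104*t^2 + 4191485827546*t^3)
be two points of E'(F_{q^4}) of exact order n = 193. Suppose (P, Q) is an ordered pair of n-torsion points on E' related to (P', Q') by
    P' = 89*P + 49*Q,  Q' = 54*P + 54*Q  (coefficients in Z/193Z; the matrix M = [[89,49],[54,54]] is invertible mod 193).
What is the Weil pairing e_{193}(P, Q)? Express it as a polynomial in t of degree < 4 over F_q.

Since e_{193}(P,P)=e_{193}(Q,Q)=1 and e_{193}(Q,P)=e_{193}(P,Q)^{-1}, expanding e_{193}(89*P + 49*Q,54*P + 54*Q) leaves e(P,Q)^det(M).
So e_{193}(P,Q) = e_{193}(P',Q')^{120}, since 37*120 = 1 mod 193.
8-bit Miller (11000001) on E'/F_{44777256760721} with a'=40076626710563, b'=35087912484198: accumulate tangent/chord ratios at Q'+S and P'+S'.
So e_{193}(P',Q') = 24532120772991 + 12270426759562*t + 43497695999373*t^2 + 7706271716679*t^3.
Hence e(P,Q) = 7452596778904 + 10157337011657*t + 36895349784368*t^2 + 44250665781494*t^3 in F_{44777256760721^4}^*.

7452596778904 + 10157337011657*t + 36895349784368*t^2 + 44250665781494*t^3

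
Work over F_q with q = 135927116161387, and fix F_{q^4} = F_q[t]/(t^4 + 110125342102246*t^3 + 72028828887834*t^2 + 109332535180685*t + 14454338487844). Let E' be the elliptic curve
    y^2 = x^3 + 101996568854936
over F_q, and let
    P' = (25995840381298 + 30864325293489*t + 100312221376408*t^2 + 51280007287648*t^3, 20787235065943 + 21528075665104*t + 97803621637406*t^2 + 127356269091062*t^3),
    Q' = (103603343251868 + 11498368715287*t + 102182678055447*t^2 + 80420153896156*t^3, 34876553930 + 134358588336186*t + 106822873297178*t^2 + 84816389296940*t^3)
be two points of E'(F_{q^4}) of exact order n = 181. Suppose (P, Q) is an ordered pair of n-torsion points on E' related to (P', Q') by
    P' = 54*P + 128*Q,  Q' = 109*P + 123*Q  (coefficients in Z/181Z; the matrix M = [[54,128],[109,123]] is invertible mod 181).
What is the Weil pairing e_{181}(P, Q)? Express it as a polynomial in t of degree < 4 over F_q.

Alternating bilinearity on E[181] (values in mu_{181} in F_{135927116161387^4}) gives e(P',Q') = e(P,Q)^det(M).
det M = 54*123 - 128*109 = -7310 = 111 (mod 181); 111^{-1} = 106 (mod 181).
Miller loop for e_{181} over F_{135927116161387^4}: bits of 181 = 10110101; 7 double steps + 4 add steps, l/v at each.
So e_{181}(P',Q') = 14467741981828 + 39519229833901*t + 107936446506226*t^2 + 135096870541711*t^3.
Finally e_{181}(P,Q) = 37006370978140 + 132640534864525*t + 131901383974603*t^2 + 46873658718871*t^3.

37006370978140 + 132640534864525*t + 131901383974603*t^2 + 46873658718871*t^3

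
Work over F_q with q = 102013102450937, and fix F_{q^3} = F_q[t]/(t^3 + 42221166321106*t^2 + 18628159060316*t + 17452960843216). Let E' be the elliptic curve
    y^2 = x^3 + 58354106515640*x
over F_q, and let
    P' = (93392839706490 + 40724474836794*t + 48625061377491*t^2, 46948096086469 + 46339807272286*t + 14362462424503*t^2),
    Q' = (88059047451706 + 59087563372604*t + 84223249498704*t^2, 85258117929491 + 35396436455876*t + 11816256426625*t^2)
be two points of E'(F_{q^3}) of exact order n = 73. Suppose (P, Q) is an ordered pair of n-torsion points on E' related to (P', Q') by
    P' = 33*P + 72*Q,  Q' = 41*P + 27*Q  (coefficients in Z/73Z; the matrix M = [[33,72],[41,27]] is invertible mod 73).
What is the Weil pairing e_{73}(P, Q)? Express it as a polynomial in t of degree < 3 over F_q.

76439778447999 + 3194688879740*t + 16709414176116*t^2

Since e_{73}(P,P)=e_{73}(Q,Q)=1 and e_{73}(Q,P)=e_{73}(P,Q)^{-1}, expanding e_{73}(33*P + 72*Q,41*P + 27*Q) leaves e(P,Q)^det(M).
Hence e(P,Q) = e(P',Q')^{30} where 30 = 56^{-1} mod 73.
n = 73 = (1001001)_2 (7 bits, wt 3); accumulate f_{73,P'}(Q'+S)/f_{73,P'}(S) along the 6-step ladder.
e_{73}(P',Q') = 27656560903049 + 82815826754383*t + 96422230495778*t^2.
Thus e_{73}(P,Q) = 76439778447999 + 3194688879740*t + 16709414176116*t^2.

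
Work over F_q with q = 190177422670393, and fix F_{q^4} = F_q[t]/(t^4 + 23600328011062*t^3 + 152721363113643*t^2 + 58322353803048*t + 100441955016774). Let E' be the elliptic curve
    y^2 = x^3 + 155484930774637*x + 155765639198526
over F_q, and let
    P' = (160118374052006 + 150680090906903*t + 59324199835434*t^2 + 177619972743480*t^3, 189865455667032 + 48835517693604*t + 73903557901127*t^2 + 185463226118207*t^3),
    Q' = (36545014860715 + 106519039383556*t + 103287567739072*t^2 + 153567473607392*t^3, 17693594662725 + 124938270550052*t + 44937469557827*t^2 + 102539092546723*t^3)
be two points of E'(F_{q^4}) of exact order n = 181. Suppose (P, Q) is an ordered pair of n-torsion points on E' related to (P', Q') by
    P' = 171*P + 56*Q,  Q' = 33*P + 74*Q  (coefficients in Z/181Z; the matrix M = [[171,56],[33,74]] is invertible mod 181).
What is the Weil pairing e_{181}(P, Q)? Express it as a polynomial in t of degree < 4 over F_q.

105801788644026 + 141184949845868*t + 57505593317508*t^2 + 188115607436387*t^3

Since e_{181}(P,P)=e_{181}(Q,Q)=1 and e_{181}(Q,P)=e_{181}(P,Q)^{-1}, expanding e_{181}(171*P + 56*Q,33*P + 74*Q) leaves e(P,Q)^det(M).
Inverting 127 mod 181: 124. Thus e_{181}(P,Q) = e(P',Q')^{124}.
8-bit Miller (10110101) on E'/F_{190177422670393} with a'=155484930774637, b'=155765639198526: accumulate tangent/chord ratios at Q'+S and P'+S'.
The quotient is 181435103166646 + 134585706081042*t + 153398757652369*t^2 + 65922141769942*t^3.
(181435103166646 + 134585706081042*t + 153398757652369*t^2 + 65922141769942*t^3)^{124} mod (190177422670393,f) = 105801788644026 + 141184949845868*t + 57505593317508*t^2 + 188115607436387*t^3.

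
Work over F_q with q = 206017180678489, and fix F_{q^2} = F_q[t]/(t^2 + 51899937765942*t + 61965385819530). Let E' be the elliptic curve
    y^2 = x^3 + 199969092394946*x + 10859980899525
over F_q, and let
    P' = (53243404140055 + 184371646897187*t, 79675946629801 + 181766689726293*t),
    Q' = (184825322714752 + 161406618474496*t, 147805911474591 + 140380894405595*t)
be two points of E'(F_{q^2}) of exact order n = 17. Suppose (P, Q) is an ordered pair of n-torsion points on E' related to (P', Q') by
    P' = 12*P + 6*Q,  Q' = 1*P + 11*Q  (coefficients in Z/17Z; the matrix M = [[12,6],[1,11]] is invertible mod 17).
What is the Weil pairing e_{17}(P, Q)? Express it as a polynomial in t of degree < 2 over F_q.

136205521979297 + 147079999993549*t

e_{17} is bilinear + alternating on E[17], so e_{17}(12*P + 6*Q, 1*P + 11*Q) = e_{17}(P,Q)^(12*11-6*1).
So e_{17}(P,Q) = e_{17}(P',Q')^{5}, since 7*5 = 1 mod 17.
Miller loop for e_{17} over F_{206017180678489^2}: bits of 17 = 10001; 4 double steps + 1 add steps, l/v at each.
e_{17}(P',Q') = 170374373721916 + 34622417818306*t.
Thus e_{17}(P,Q) = 136205521979297 + 147079999993549*t.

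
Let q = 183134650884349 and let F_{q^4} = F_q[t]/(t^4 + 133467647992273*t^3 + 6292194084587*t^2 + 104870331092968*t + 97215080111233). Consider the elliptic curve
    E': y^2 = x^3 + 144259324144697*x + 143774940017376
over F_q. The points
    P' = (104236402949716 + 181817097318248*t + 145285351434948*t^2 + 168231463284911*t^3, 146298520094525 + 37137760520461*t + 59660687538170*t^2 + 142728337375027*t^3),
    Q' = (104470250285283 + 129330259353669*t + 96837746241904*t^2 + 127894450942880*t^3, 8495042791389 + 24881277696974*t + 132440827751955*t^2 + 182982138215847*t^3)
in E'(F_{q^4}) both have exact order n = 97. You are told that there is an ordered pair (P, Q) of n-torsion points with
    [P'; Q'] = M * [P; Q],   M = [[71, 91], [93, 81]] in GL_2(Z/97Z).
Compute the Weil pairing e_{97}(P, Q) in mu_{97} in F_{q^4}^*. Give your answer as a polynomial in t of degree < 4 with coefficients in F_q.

Since e_{97}(P,P)=e_{97}(Q,Q)=1 and e_{97}(Q,P)=e_{97}(P,Q)^{-1}, expanding e_{97}(71*P + 91*Q,93*P + 81*Q) leaves e(P,Q)^det(M).
71*81 - 91*93 = -2712; reduced mod 97: det = 4, inverse 73.
Double-and-add over 1100001: 7-1 doublings, 3-1 additions; each step l_{T,T}/v_{2T} or l_{T,P'}/v at Q'+S for random S.
e_{97}(P',Q') = 25289787943354 + 73907406229877*t + 24867355222259*t^2 + 52504837825799*t^3.
e_{97}(P,Q) = (25289787943354 + 73907406229877*t + 24867355222259*t^2 + 52504837825799*t^3)^{73} = 164136992923208 + 130718966421308*t + 175225838634387*t^2 + 12180262467168*t^3.

164136992923208 + 130718966421308*t + 175225838634387*t^2 + 12180262467168*t^3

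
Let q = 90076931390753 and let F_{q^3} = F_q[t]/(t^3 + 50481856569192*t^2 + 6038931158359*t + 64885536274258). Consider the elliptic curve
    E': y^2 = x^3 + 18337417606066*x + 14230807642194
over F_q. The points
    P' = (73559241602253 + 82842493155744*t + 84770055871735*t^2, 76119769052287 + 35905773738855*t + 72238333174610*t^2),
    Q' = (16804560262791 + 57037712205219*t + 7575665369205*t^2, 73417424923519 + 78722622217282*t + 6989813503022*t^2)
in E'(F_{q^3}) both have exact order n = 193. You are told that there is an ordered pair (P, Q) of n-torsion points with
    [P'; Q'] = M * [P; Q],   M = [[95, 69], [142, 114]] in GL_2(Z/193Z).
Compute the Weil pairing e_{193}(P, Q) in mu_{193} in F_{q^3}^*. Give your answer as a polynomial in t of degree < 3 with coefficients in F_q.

74848398294337 + 15111598301400*t + 26120377768228*t^2

Since e_{193}(P,P)=e_{193}(Q,Q)=1 and e_{193}(Q,P)=e_{193}(P,Q)^{-1}, expanding e_{193}(95*P + 69*Q,142*P + 114*Q) leaves e(P,Q)^det(M).
So e_{193}(P,Q) = e_{193}(P',Q')^{121}, since 67*121 = 1 mod 193.
Run Miller on y^2=x^3+18337417606066*x+14230807642194 over F_{90076931390753}: ladder 11000001 (8 bits); e = f_P(D_Q)/f_Q(D_P).
The quotient is 64163002192181 + 10966983437326*t + 45350676684318*t^2.
Finally e_{193}(P,Q) = 74848398294337 + 15111598301400*t + 26120377768228*t^2.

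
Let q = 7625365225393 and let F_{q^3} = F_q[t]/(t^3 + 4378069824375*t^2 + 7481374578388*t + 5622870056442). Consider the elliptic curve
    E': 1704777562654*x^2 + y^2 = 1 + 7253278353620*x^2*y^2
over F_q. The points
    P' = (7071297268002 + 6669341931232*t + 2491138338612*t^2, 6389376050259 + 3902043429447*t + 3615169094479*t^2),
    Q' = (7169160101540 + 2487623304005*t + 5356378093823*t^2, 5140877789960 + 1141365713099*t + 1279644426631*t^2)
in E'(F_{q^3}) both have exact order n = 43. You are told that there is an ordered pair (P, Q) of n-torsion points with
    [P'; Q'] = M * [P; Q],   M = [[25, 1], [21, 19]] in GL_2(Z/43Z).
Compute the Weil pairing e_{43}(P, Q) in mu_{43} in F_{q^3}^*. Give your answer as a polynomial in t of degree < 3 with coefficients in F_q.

e_{43} is bilinear + alternating on E[43], so e_{43}(25*P + 1*Q, 21*P + 19*Q) = e_{43}(P,Q)^(25*19-1*21).
Hence e(P,Q) = e(P',Q')^{9} where 9 = 24^{-1} mod 43.
Edwards a_E,d_E -> Montgomery A=4785046635966,B=4691337407585 -> Weierstrass 0,6028711384923 via alpha=1493009319379,beta=2425557414955.
Double-and-add over 101011: 6-1 doublings, 4-1 additions; each step l_{T,T}/v_{2T} or l_{T,P'}/v at Q'+S for random S.
Miller gives e_{43}(P',Q') = 6711056871805 + 3285255544465*t + 2365971378176*t^2 in F_{7625365225393^3}.
(6711056871805 + 3285255544465*t + 2365971378176*t^2)^{9} mod (7625365225393,f) = 3759966589682 + 243958188874*t + 1255830879462*t^2.

3759966589682 + 243958188874*t + 1255830879462*t^2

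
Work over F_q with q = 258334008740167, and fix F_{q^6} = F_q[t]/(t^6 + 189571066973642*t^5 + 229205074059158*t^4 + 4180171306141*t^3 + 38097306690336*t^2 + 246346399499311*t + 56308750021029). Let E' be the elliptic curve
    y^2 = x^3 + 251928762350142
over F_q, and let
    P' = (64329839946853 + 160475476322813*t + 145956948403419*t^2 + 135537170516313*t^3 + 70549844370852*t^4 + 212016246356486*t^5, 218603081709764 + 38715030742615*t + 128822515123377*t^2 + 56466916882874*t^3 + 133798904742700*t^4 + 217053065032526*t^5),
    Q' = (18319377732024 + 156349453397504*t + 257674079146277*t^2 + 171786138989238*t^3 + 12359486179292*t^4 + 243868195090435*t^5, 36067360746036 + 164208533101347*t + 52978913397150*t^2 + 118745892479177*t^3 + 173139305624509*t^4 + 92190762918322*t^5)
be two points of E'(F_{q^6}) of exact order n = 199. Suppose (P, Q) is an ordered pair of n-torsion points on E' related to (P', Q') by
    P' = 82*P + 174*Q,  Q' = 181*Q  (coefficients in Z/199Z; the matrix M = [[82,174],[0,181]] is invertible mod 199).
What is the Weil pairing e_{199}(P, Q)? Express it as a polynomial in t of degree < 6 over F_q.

Under M = [[82,174],[0,181]] in GL_2(Z/199), e_{199}(P',Q') = e_{199}(P,Q)^(82*181-174*0 mod 199).
det(M) mod 199 = 116; its inverse in (Z/199)^* is 187 (check: 116*187 mod 199 = 1).
Miller loop for e_{199} over F_{258334008740167^6}: bits of 199 = 11000111; 7 double steps + 4 add steps, l/v at each.
So e_{199}(P',Q') = 131010889478236 + 67122437548882*t + 176632402756086*t^2 + 196833850231285*t^3 + 60251611937059*t^4 + 106835668362519*t^5.
e_{199}(P,Q) = (131010889478236 + 67122437548882*t + 176632402756086*t^2 + 196833850231285*t^3 + 60251611937059*t^4 + 106835668362519*t^5)^{187} = 239106736924294 + 61173921752966*t + 176649787207232*t^2 + 95757778908451*t^3 + 242153115377113*t^4 + 196016871988088*t^5.

239106736924294 + 61173921752966*t + 176649787207232*t^2 + 95757778908451*t^3 + 242153115377113*t^4 + 196016871988088*t^5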